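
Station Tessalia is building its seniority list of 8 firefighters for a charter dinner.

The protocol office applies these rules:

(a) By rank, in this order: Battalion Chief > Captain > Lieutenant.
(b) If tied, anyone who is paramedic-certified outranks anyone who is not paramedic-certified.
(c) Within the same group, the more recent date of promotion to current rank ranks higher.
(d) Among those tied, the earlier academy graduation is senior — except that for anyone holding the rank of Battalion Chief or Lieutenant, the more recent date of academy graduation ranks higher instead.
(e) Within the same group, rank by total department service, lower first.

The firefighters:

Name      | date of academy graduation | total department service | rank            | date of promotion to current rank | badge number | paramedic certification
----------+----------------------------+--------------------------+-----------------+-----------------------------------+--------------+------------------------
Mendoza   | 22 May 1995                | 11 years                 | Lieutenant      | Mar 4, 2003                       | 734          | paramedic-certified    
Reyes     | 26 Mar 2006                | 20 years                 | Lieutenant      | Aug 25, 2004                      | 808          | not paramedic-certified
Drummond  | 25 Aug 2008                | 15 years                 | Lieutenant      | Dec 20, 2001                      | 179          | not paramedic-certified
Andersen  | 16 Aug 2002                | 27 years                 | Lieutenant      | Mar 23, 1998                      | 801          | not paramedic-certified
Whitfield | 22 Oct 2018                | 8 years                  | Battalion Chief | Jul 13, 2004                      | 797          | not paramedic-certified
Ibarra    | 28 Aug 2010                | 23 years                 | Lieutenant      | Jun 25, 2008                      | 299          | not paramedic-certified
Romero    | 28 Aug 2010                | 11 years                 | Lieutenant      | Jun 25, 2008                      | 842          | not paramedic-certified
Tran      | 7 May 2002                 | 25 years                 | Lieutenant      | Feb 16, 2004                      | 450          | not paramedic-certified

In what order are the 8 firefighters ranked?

By rank: Whitfield (Battalion Chief); then Mendoza, Romero, Ibarra, Reyes, Tran, Drummond and Andersen (Lieutenant).
Among Mendoza, Romero, Ibarra, Reyes, Tran, Drummond and Andersen, paramedic-certified before not paramedic-certified: Mendoza (paramedic-certified) before Romero, Ibarra, Reyes, Tran, Drummond and Andersen (not paramedic-certified).
Among Romero, Ibarra, Reyes, Tran, Drummond and Andersen, by date of promotion to current rank (later first): Romero and Ibarra (Jun 25, 2008) before Reyes (Aug 25, 2004) before Tran (Feb 16, 2004) before Drummond (Dec 20, 2001) before Andersen (Mar 23, 1998).
Romero and Ibarra both have date of academy graduation 28 Aug 2010, so the next rule applies.
Among Romero and Ibarra, by total department service (lower first): Romero (11 years) before Ibarra (23 years).
Full order: Whitfield, Mendoza, Romero, Ibarra, Reyes, Tran, Drummond, Andersen.

Whitfield, Mendoza, Romero, Ibarra, Reyes, Tran, Drummond, Andersen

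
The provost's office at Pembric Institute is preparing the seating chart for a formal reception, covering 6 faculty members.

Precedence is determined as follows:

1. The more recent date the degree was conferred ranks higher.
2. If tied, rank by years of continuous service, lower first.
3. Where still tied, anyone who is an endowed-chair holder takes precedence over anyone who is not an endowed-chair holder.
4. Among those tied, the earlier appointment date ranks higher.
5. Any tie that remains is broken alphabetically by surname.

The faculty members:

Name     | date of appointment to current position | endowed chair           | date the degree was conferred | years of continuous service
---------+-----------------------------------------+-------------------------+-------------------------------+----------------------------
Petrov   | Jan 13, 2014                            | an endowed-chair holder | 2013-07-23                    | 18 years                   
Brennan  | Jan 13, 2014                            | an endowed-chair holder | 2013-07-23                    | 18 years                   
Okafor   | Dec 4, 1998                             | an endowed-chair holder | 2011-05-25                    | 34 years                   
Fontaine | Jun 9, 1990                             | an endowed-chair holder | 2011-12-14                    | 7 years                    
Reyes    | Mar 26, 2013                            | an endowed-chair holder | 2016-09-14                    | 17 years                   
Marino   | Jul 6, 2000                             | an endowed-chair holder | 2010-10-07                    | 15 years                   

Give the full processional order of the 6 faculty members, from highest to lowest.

By date the degree was conferred (later first): Reyes (2016-09-14); then Brennan and Petrov (both 2013-07-23); then Fontaine (2011-12-14); then Okafor (2011-05-25); then Marino (2010-10-07).
Brennan and Petrov both have years of continuous service 18 years, so the next rule applies.
Brennan and Petrov are each an endowed-chair holder, so the next rule applies.
Brennan and Petrov both have date of appointment to current position Jan 13, 2014, so the next rule applies.
Among Brennan and Petrov, alphabetically by surname: Brennan before Petrov.
Full order: Reyes, Brennan, Petrov, Fontaine, Okafor, Marino.

Reyes, Brennan, Petrov, Fontaine, Okafor, Marino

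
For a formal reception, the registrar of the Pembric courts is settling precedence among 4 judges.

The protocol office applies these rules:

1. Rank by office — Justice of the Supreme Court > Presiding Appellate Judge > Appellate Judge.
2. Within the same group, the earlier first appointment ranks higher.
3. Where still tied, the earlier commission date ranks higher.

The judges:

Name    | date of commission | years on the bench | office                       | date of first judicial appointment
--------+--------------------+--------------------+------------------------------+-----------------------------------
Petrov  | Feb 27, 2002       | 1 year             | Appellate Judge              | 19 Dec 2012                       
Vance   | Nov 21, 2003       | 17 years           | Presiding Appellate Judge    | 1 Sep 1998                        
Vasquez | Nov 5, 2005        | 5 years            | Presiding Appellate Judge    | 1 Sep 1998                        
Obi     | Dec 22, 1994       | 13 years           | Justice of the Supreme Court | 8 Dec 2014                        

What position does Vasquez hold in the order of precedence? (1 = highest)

3

By office: Obi (Justice of the Supreme Court); then Vance and Vasquez (Presiding Appellate Judge); then Petrov (Appellate Judge).
Vance and Vasquez both have date of first judicial appointment 1 Sep 1998, so the next rule applies.
Among Vance and Vasquez, by date of commission (earlier first): Vance (Nov 21, 2003) before Vasquez (Nov 5, 2005).
Order: Obi, Vance, Vasquez, Petrov. So position 3.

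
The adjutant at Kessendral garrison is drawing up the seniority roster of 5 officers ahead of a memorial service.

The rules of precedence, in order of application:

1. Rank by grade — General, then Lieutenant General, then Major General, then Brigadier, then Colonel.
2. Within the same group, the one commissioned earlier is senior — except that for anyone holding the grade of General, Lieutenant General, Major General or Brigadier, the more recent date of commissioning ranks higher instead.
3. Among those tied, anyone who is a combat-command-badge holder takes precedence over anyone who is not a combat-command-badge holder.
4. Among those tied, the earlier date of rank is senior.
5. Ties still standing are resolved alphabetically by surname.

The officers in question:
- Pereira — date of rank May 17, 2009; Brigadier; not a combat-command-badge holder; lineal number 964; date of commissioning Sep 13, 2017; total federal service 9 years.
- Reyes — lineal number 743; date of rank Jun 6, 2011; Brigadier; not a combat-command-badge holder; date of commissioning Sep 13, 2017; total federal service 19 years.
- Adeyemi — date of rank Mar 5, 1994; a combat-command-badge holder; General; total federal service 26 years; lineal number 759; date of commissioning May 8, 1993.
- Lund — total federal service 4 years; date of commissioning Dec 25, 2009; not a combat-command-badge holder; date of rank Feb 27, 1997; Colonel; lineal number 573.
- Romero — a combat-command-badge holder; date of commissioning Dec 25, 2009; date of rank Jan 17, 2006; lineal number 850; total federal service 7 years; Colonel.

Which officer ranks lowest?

By grade: Adeyemi (General); then Pereira and Reyes (Brigadier); then Romero and Lund (Colonel).
Pereira and Reyes both have date of commissioning Sep 13, 2017, so the next rule applies.
Pereira and Reyes are each not a combat-command-badge holder, so the next rule applies.
Among Pereira and Reyes, by date of rank (earlier first): Pereira (May 17, 2009) before Reyes (Jun 6, 2011).
Romero and Lund both have date of commissioning Dec 25, 2009, so the next rule applies.
Among Romero and Lund, a combat-command-badge holder before not a combat-command-badge holder: Romero (a combat-command-badge holder) before Lund (not a combat-command-badge holder).
Order: Adeyemi, Pereira, Reyes, Romero, Lund.

Lund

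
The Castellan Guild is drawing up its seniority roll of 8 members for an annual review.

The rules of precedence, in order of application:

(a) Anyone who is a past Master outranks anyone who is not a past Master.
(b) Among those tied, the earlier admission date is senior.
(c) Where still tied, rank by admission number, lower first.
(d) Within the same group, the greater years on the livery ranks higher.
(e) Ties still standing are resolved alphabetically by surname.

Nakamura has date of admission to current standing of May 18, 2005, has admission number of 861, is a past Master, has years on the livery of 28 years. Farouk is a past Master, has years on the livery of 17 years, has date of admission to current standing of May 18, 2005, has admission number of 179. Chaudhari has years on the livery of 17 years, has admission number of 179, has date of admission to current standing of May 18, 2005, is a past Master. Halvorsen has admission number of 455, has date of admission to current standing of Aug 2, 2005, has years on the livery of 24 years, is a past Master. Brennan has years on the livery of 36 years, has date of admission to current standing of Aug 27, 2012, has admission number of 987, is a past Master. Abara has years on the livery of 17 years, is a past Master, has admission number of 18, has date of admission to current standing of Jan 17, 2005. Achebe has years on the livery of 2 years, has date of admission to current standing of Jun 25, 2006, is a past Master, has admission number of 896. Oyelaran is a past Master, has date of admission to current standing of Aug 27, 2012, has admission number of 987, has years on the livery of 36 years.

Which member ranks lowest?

Oyelaran

By the first rule: Abara, Chaudhari, Farouk, Nakamura, Halvorsen, Achebe, Brennan and Oyelaran (each a past Master).
Among Abara, Chaudhari, Farouk, Nakamura, Halvorsen, Achebe, Brennan and Oyelaran, by date of admission to current standing (earlier first): Abara (Jan 17, 2005) before Chaudhari, Farouk and Nakamura (May 18, 2005) before Halvorsen (Aug 2, 2005) before Achebe (Jun 25, 2006) before Brennan and Oyelaran (Aug 27, 2012).
Among Chaudhari, Farouk and Nakamura, by admission number (lower first): Chaudhari and Farouk (179) before Nakamura (861).
Chaudhari and Farouk both have years on the livery 17 years, so the next rule applies.
Among Chaudhari and Farouk, alphabetically by surname: Chaudhari before Farouk.
Brennan and Oyelaran both have admission number 987, so the next rule applies.
Brennan and Oyelaran both have years on the livery 36 years, so the next rule applies.
Among Brennan and Oyelaran, alphabetically by surname: Brennan before Oyelaran.
Order: Abara, Chaudhari, Farouk, Nakamura, Halvorsen, Achebe, Brennan, Oyelaran.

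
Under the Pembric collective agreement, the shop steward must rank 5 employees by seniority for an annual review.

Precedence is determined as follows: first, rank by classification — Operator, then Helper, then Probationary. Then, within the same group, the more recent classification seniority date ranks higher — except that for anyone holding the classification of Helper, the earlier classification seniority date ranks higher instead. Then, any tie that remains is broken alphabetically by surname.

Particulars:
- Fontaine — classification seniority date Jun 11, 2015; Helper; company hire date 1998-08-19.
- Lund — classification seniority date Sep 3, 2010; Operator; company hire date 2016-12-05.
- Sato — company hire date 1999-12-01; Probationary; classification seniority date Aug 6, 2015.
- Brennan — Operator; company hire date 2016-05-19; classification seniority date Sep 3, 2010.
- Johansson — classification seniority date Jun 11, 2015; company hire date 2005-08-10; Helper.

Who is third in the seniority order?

By classification: Brennan and Lund (Operator); then Fontaine and Johansson (Helper); then Sato (Probationary).
Brennan and Lund both have classification seniority date Sep 3, 2010, so the next rule applies.
Among Brennan and Lund, alphabetically by surname: Brennan before Lund.
Fontaine and Johansson both have classification seniority date Jun 11, 2015, so the next rule applies.
Among Fontaine and Johansson, alphabetically by surname: Fontaine before Johansson.
Order: Brennan, Lund, Fontaine, Johansson, Sato.

Fontaine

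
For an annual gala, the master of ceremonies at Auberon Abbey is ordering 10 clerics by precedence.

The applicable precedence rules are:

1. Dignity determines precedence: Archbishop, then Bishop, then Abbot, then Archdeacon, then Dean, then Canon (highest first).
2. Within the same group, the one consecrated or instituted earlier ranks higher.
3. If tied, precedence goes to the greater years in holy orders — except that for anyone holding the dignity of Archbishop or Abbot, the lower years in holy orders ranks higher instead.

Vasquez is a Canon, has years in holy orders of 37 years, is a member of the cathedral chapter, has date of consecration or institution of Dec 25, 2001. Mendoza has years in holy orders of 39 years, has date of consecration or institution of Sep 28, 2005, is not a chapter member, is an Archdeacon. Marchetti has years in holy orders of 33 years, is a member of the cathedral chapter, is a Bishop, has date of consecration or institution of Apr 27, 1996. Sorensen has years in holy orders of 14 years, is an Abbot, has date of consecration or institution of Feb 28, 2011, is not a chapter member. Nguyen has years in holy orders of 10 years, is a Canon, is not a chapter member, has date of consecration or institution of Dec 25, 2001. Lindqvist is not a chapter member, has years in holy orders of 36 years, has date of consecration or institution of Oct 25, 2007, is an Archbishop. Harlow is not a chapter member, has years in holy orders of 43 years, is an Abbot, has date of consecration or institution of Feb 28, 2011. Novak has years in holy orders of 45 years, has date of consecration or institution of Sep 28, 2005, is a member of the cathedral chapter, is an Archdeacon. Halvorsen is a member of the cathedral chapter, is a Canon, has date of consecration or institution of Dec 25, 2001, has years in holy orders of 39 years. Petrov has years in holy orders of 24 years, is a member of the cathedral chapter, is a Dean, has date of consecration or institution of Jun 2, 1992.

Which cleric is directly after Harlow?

Novak

By dignity: Lindqvist (Archbishop); then Marchetti (Bishop); then Sorensen and Harlow (Abbot); then Novak and Mendoza (Archdeacon); then Petrov (Dean); then Halvorsen, Vasquez and Nguyen (Canon).
Sorensen and Harlow both have date of consecration or institution Feb 28, 2011, so the next rule applies.
Among Sorensen and Harlow, by years in holy orders (lower first) (reversed rule for this group): Sorensen (14 years) before Harlow (43 years).
Novak and Mendoza both have date of consecration or institution Sep 28, 2005, so the next rule applies.
Among Novak and Mendoza, by years in holy orders (higher first): Novak (45 years) before Mendoza (39 years).
Halvorsen, Vasquez and Nguyen all have date of consecration or institution Dec 25, 2001, so the next rule applies.
Among Halvorsen, Vasquez and Nguyen, by years in holy orders (higher first): Halvorsen (39 years) before Vasquez (37 years) before Nguyen (10 years).
Order: Lindqvist, Marchetti, Sorensen, Harlow, Novak, Mendoza, Petrov, Halvorsen, Vasquez, Nguyen.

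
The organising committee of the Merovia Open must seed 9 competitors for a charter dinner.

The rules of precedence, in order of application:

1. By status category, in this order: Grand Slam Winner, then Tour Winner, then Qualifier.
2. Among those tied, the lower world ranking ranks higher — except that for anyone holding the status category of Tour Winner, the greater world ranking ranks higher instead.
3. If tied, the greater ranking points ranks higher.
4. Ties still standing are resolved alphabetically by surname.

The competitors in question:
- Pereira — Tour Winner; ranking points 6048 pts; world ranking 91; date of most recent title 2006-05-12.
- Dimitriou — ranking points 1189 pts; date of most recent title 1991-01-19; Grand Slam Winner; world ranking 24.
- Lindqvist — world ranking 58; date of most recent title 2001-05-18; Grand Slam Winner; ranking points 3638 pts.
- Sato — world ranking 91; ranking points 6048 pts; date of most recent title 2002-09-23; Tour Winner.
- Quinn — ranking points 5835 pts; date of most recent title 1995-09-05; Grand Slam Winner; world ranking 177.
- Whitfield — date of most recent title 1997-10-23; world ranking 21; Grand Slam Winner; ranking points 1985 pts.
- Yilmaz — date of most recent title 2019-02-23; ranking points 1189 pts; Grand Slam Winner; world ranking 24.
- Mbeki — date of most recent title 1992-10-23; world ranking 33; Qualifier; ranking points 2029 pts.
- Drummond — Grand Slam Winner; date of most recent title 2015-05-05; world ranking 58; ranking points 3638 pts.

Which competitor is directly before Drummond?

By status category: Whitfield, Dimitriou, Yilmaz, Drummond, Lindqvist and Quinn (Grand Slam Winner); then Pereira and Sato (Tour Winner); then Mbeki (Qualifier).
Among Whitfield, Dimitriou, Yilmaz, Drummond, Lindqvist and Quinn, by world ranking (lower first): Whitfield (21) before Dimitriou and Yilmaz (24) before Drummond and Lindqvist (58) before Quinn (177).
Dimitriou and Yilmaz both have ranking points 1189 pts, so the next rule applies.
Among Dimitriou and Yilmaz, alphabetically by surname: Dimitriou before Yilmaz.
Drummond and Lindqvist both have ranking points 3638 pts, so the next rule applies.
Among Drummond and Lindqvist, alphabetically by surname: Drummond before Lindqvist.
Pereira and Sato both have world ranking 91, so the next rule applies.
Pereira and Sato both have ranking points 6048 pts, so the next rule applies.
Among Pereira and Sato, alphabetically by surname: Pereira before Sato.
Order: Whitfield, Dimitriou, Yilmaz, Drummond, Lindqvist, Quinn, Pereira, Sato, Mbeki.

Yilmaz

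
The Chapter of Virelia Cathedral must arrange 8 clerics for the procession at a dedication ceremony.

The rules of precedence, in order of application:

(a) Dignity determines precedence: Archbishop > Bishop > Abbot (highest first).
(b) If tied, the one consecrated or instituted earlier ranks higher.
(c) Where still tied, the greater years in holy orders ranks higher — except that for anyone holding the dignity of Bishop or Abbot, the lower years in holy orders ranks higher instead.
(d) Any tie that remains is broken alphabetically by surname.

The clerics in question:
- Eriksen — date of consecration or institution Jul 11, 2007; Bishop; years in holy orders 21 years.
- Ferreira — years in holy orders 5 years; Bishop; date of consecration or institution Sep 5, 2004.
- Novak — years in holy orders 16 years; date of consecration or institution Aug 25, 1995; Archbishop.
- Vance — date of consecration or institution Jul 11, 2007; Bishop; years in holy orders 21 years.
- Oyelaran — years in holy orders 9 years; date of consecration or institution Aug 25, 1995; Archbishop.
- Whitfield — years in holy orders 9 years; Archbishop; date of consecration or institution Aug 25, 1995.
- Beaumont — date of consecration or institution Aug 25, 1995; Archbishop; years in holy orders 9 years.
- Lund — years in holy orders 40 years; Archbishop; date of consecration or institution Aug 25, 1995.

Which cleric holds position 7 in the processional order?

By dignity: Lund, Novak, Beaumont, Oyelaran and Whitfield (Archbishop); then Ferreira, Eriksen and Vance (Bishop).
Lund, Novak, Beaumont, Oyelaran and Whitfield all have date of consecration or institution Aug 25, 1995, so the next rule applies.
Among Lund, Novak, Beaumont, Oyelaran and Whitfield, by years in holy orders (higher first): Lund (40 years) before Novak (16 years) before Beaumont, Oyelaran and Whitfield (9 years).
Among Beaumont, Oyelaran and Whitfield, alphabetically by surname: Beaumont before Oyelaran before Whitfield.
Among Ferreira, Eriksen and Vance, by date of consecration or institution (earlier first): Ferreira (Sep 5, 2004) before Eriksen and Vance (Jul 11, 2007).
Eriksen and Vance both have years in holy orders 21 years, so the next rule applies.
Among Eriksen and Vance, alphabetically by surname: Eriksen before Vance.
Order: Lund, Novak, Beaumont, Oyelaran, Whitfield, Ferreira, Eriksen, Vance.

Eriksen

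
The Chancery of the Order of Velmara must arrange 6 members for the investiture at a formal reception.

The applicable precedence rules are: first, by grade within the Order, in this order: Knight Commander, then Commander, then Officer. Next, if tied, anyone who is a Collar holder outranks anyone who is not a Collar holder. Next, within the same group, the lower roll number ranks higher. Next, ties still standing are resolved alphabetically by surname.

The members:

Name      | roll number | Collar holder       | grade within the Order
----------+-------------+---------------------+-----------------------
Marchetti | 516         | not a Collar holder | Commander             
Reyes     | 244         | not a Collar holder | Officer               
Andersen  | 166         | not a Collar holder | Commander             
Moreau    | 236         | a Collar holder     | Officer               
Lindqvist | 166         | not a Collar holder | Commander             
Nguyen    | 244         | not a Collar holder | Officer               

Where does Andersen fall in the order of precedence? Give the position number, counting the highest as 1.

1

By grade within the Order: Andersen, Lindqvist and Marchetti (Commander); then Moreau, Nguyen and Reyes (Officer).
Andersen, Lindqvist and Marchetti are each not a Collar holder, so the next rule applies.
Among Andersen, Lindqvist and Marchetti, by roll number (lower first): Andersen and Lindqvist (166) before Marchetti (516).
Among Andersen and Lindqvist, alphabetically by surname: Andersen before Lindqvist.
Among Moreau, Nguyen and Reyes, a Collar holder before not a Collar holder: Moreau (a Collar holder) before Nguyen and Reyes (not a Collar holder).
Nguyen and Reyes both have roll number 244, so the next rule applies.
Among Nguyen and Reyes, alphabetically by surname: Nguyen before Reyes.
Order: Andersen, Lindqvist, Marchetti, Moreau, Nguyen, Reyes. So position 1.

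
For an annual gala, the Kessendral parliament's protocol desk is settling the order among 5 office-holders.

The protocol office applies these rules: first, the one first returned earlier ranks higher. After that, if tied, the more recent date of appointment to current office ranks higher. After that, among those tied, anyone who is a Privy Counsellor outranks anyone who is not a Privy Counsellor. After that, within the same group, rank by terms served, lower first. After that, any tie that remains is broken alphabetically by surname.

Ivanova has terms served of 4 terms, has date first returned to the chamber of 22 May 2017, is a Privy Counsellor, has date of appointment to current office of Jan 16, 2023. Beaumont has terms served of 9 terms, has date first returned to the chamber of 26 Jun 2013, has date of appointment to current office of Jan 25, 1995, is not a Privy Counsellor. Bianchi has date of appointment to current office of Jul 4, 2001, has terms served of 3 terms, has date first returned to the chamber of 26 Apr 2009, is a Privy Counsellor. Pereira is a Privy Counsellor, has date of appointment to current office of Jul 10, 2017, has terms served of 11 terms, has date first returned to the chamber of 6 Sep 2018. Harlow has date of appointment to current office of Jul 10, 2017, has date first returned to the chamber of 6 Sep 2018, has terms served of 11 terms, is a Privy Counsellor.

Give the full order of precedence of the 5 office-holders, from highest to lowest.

Bianchi, Beaumont, Ivanova, Harlow, Pereira

By date first returned to the chamber (earlier first): Bianchi (26 Apr 2009); then Beaumont (26 Jun 2013); then Ivanova (22 May 2017); then Harlow and Pereira (both 6 Sep 2018).
Harlow and Pereira both have date of appointment to current office Jul 10, 2017, so the next rule applies.
Harlow and Pereira are each a Privy Counsellor, so the next rule applies.
Harlow and Pereira both have terms served 11 terms, so the next rule applies.
Among Harlow and Pereira, alphabetically by surname: Harlow before Pereira.
Full order: Bianchi, Beaumont, Ivanova, Harlow, Pereira.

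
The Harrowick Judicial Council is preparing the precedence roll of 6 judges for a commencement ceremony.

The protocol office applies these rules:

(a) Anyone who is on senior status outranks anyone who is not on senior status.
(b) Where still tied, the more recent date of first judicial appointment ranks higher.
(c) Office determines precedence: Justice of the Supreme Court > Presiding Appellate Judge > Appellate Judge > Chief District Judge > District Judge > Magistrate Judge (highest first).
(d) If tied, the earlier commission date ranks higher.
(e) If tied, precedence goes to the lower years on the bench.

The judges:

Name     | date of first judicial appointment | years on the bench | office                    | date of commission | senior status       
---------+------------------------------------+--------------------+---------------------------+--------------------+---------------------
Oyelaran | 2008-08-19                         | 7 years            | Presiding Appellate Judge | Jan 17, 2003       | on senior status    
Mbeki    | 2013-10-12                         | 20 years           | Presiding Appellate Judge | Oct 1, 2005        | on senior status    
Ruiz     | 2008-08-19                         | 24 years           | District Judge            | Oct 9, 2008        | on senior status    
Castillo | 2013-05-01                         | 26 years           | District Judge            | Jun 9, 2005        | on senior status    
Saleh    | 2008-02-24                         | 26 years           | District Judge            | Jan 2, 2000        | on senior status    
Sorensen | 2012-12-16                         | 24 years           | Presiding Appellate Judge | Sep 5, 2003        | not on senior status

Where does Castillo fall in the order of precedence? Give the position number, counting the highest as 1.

2

By the first rule: Mbeki, Castillo, Oyelaran, Ruiz and Saleh (each on senior status); then Sorensen (not on senior status).
Among Mbeki, Castillo, Oyelaran, Ruiz and Saleh, by date of first judicial appointment (later first): Mbeki (2013-10-12) before Castillo (2013-05-01) before Oyelaran and Ruiz (2008-08-19) before Saleh (2008-02-24).
Among Oyelaran and Ruiz, by office: Oyelaran (Presiding Appellate Judge) before Ruiz (District Judge).
Order: Mbeki, Castillo, Oyelaran, Ruiz, Saleh, Sorensen. So position 2.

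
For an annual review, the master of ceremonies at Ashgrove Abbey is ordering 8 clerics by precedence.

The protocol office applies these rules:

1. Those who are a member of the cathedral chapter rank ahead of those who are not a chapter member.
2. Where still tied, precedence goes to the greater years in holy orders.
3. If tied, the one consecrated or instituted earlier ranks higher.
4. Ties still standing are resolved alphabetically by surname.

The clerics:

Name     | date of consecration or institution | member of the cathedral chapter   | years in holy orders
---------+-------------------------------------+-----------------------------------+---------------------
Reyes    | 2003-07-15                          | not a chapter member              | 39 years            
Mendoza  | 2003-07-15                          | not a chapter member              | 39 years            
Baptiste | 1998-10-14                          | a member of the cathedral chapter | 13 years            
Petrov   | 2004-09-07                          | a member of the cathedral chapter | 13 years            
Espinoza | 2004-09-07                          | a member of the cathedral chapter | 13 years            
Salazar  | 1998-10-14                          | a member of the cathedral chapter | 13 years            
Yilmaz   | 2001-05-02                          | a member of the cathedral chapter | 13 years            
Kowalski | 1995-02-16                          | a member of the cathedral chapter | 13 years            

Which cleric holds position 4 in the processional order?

By the first rule: Kowalski, Baptiste, Salazar, Yilmaz, Espinoza and Petrov (each a member of the cathedral chapter); then Mendoza and Reyes (both not a chapter member).
Kowalski, Baptiste, Salazar, Yilmaz, Espinoza and Petrov all have years in holy orders 13 years, so the next rule applies.
Among Kowalski, Baptiste, Salazar, Yilmaz, Espinoza and Petrov, by date of consecration or institution (earlier first): Kowalski (1995-02-16) before Baptiste and Salazar (1998-10-14) before Yilmaz (2001-05-02) before Espinoza and Petrov (2004-09-07).
Among Baptiste and Salazar, alphabetically by surname: Baptiste before Salazar.
Among Espinoza and Petrov, alphabetically by surname: Espinoza before Petrov.
Mendoza and Reyes both have years in holy orders 39 years, so the next rule applies.
Mendoza and Reyes both have date of consecration or institution 2003-07-15, so the next rule applies.
Among Mendoza and Reyes, alphabetically by surname: Mendoza before Reyes.
Order: Kowalski, Baptiste, Salazar, Yilmaz, Espinoza, Petrov, Mendoza, Reyes.

Yilmaz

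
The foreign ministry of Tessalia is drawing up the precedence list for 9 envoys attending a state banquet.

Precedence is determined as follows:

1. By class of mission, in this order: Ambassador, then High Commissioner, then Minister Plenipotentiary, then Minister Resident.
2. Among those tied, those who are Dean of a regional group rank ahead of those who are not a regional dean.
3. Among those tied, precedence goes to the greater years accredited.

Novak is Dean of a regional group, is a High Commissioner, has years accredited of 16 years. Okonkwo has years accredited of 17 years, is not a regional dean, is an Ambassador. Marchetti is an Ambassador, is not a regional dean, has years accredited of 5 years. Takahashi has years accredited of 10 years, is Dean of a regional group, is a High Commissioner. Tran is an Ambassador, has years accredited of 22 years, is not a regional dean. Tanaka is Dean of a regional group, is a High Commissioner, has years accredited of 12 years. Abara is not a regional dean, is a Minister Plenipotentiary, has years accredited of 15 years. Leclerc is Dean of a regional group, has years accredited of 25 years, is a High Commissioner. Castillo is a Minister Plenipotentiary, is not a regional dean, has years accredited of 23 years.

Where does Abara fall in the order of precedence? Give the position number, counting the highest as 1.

By class of mission: Tran, Okonkwo and Marchetti (Ambassador); then Leclerc, Novak, Tanaka and Takahashi (High Commissioner); then Castillo and Abara (Minister Plenipotentiary).
Tran, Okonkwo and Marchetti are each not a regional dean, so the next rule applies.
Among Tran, Okonkwo and Marchetti, by years accredited (higher first): Tran (22 years) before Okonkwo (17 years) before Marchetti (5 years).
Leclerc, Novak, Tanaka and Takahashi are each Dean of a regional group, so the next rule applies.
Among Leclerc, Novak, Tanaka and Takahashi, by years accredited (higher first): Leclerc (25 years) before Novak (16 years) before Tanaka (12 years) before Takahashi (10 years).
Castillo and Abara are each not a regional dean, so the next rule applies.
Among Castillo and Abara, by years accredited (higher first): Castillo (23 years) before Abara (15 years).
Order: Tran, Okonkwo, Marchetti, Leclerc, Novak, Tanaka, Takahashi, Castillo, Abara. So position 9.

9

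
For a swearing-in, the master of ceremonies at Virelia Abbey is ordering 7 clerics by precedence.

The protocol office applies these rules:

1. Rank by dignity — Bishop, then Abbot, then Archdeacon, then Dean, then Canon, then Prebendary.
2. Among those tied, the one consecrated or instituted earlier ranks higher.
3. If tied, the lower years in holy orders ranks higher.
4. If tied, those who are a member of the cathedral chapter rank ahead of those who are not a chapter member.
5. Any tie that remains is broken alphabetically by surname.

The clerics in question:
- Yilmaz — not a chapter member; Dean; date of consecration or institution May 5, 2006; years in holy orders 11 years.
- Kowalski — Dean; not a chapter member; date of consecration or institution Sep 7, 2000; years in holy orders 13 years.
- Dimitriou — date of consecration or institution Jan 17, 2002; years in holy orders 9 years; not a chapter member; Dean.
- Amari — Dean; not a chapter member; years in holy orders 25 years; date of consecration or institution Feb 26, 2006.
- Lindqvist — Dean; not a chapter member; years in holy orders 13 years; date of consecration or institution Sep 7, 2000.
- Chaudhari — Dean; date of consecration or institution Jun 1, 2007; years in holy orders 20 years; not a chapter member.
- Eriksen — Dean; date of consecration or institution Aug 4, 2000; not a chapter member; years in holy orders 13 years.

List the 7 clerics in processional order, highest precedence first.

By dignity: Eriksen, Kowalski, Lindqvist, Dimitriou, Amari, Yilmaz and Chaudhari (Dean).
Among Eriksen, Kowalski, Lindqvist, Dimitriou, Amari, Yilmaz and Chaudhari, by date of consecration or institution (earlier first): Eriksen (Aug 4, 2000) before Kowalski and Lindqvist (Sep 7, 2000) before Dimitriou (Jan 17, 2002) before Amari (Feb 26, 2006) before Yilmaz (May 5, 2006) before Chaudhari (Jun 1, 2007).
Kowalski and Lindqvist both have years in holy orders 13 years, so the next rule applies.
Kowalski and Lindqvist are each not a chapter member, so the next rule applies.
Among Kowalski and Lindqvist, alphabetically by surname: Kowalski before Lindqvist.
Full order: Eriksen, Kowalski, Lindqvist, Dimitriou, Amari, Yilmaz, Chaudhari.

Eriksen, Kowalski, Lindqvist, Dimitriou, Amari, Yilmaz, Chaudhari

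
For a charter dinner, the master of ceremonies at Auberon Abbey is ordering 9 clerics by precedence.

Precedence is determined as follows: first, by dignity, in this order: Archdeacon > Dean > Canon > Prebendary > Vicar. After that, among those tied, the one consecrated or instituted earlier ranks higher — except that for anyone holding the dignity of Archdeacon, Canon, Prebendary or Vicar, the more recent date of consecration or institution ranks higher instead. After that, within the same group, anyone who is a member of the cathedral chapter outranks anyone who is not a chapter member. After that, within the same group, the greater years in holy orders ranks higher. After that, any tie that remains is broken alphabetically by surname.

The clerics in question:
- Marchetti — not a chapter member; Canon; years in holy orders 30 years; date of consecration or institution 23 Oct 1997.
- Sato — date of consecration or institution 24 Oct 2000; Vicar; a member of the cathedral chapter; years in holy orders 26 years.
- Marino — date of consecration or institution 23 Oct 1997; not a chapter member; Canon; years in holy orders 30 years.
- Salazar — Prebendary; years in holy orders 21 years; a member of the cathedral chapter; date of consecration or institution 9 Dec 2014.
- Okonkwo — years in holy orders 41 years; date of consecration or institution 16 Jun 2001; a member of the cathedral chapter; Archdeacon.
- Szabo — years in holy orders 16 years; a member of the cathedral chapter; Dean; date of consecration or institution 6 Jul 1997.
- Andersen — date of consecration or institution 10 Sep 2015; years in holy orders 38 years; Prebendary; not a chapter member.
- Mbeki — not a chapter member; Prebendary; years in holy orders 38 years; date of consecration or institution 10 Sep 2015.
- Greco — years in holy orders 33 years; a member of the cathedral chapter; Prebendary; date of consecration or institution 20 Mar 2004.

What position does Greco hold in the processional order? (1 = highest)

By dignity: Okonkwo (Archdeacon); then Szabo (Dean); then Marchetti and Marino (Canon); then Andersen, Mbeki, Salazar and Greco (Prebendary); then Sato (Vicar).
Marchetti and Marino both have date of consecration or institution 23 Oct 1997, so the next rule applies.
Marchetti and Marino are each not a chapter member, so the next rule applies.
Marchetti and Marino both have years in holy orders 30 years, so the next rule applies.
Among Marchetti and Marino, alphabetically by surname: Marchetti before Marino.
Among Andersen, Mbeki, Salazar and Greco, by date of consecration or institution (later first) (reversed rule for this group): Andersen and Mbeki (10 Sep 2015) before Salazar (9 Dec 2014) before Greco (20 Mar 2004).
Andersen and Mbeki are each not a chapter member, so the next rule applies.
Andersen and Mbeki both have years in holy orders 38 years, so the next rule applies.
Among Andersen and Mbeki, alphabetically by surname: Andersen before Mbeki.
Order: Okonkwo, Szabo, Marchetti, Marino, Andersen, Mbeki, Salazar, Greco, Sato. So position 8.

8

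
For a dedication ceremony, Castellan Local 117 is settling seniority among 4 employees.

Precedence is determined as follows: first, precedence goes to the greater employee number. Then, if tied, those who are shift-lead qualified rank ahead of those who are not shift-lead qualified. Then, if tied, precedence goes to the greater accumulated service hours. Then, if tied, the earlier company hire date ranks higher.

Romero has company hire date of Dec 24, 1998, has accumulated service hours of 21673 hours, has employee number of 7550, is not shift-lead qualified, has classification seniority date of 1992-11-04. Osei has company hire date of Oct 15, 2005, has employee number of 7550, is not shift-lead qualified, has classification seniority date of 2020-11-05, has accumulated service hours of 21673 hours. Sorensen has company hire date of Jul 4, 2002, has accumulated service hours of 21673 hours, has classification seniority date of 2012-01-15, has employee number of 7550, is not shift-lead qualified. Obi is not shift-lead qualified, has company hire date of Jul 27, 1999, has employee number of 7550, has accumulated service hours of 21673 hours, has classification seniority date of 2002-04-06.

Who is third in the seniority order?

Sorensen

By employee number (higher first): Romero, Obi, Sorensen and Osei (each 7550).
Romero, Obi, Sorensen and Osei are each not shift-lead qualified, so the next rule applies.
Romero, Obi, Sorensen and Osei all have accumulated service hours 21673 hours, so the next rule applies.
Among Romero, Obi, Sorensen and Osei, by company hire date (earlier first): Romero (Dec 24, 1998) before Obi (Jul 27, 1999) before Sorensen (Jul 4, 2002) before Osei (Oct 15, 2005).
Order: Romero, Obi, Sorensen, Osei.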